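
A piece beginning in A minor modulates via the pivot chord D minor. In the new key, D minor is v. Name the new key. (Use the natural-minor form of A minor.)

G minor

The numeral v denotes a minor triad on scale degree 5. With D on degree 5, the tonic of the new key is G.
Degree 5 carries a minor triad in natural-minor keys, so the destination is G minor.
Check: the diatonic triads of G minor (natural minor) are Gm (i), Adim (ii°), Bb (III), Cm (iv), Dm (v), Eb (VI), F (VII) — D minor is indeed v.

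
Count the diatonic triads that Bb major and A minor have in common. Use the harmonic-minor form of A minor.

Diatonic triads of Bb major: Bb major (I), C minor (ii), D minor (iii), Eb major (IV), F major (V), G minor (vi), A diminished (vii°).
Diatonic triads of A minor (harmonic minor): A minor (i), B diminished (ii°), C augmented (III+), D minor (iv), E major (V), F major (VI), G# diminished (vii°).
Matching root and quality in both lists: D minor, F major.
That gives 2 common triads.

2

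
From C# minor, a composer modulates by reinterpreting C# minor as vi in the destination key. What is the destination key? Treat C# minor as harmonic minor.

E major

The numeral vi denotes a minor triad on scale degree 6. With C# on degree 6, the tonic of the new key is E.
Degree 6 carries a minor triad in major keys, so the destination is E major.
Check: the diatonic triads of E major are E (I), F#m (ii), G#m (iii), A (IV), B (V), C#m (vi), D#dim (vii°) — C# minor is indeed vi.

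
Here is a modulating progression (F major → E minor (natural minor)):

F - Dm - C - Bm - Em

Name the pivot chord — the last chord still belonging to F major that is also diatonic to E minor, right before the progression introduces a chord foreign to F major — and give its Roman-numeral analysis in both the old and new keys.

Chords diatonic to F major: F, Gm, Am, Bb, C, Dm, Edim.
Reading the progression, the first chord not in that set is Bm, so the modulation leaves F major there.
The chord immediately before Bm is C, which is diatonic to both keys: V in F major and VI in E minor.

C — V in F major, VI in E minor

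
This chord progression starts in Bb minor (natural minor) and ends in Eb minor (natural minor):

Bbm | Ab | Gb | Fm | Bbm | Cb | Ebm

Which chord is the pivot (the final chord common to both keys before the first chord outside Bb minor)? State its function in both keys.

Chords diatonic to Bb minor: Bbm, Cdim, Db, Ebm, Fm, Gb, Ab.
Reading the progression, the first chord not in that set is Cb, so the modulation leaves Bb minor there.
The chord immediately before Cb is Bbm, which is diatonic to both keys: i in Bb minor and v in Eb minor.

Bbm — i in Bb minor, v in Eb minor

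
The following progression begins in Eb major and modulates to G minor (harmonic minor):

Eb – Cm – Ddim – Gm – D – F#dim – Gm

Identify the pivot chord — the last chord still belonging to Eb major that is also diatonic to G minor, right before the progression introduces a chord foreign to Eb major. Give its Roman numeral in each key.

Gm — iii in Eb major, i in G minor

Chords diatonic to Eb major: Eb, Fm, Gm, Ab, Bb, Cm, Ddim.
Reading the progression, the first chord not in that set is D, so the modulation leaves Eb major there.
The chord immediately before D is Gm, which is diatonic to both keys: iii in Eb major and i in G minor.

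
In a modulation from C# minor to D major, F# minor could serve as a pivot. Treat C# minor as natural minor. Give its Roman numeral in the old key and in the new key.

The scale of C# minor (natural minor) is C# D# E F# G# A B; F# is degree 4, and the triad built there (F#-A-C#) is minor, so it is iv.
The scale of D major is D E F# G A B C#; F# is degree 3, and the triad built there (F#-A-C#) is minor, so it is iii.

iv in C# minor; iii in D major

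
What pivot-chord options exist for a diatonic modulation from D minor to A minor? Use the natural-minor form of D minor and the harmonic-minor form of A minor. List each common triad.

Triads in D minor (natural minor): Dm (i), Edim (ii°), F (III), Gm (iv), Am (v), Bb (VI), C (VII).
Triads in A minor (harmonic minor): Am (i), Bdim (ii°), Caug (III+), Dm (iv), E (V), F (VI), G#dim (vii°).
Shared triads with their functions: Dm (i in D minor, iv in A minor); F (III in D minor, VI in A minor); Am (v in D minor, i in A minor).

Dm, F, Am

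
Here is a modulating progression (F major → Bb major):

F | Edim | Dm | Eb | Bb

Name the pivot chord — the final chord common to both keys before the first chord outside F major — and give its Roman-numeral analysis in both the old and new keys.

Dm — vi in F major, iii in Bb major

Chords diatonic to F major: F, Gm, Am, Bb, C, Dm, Edim.
Reading the progression, the first chord not in that set is Eb, so the modulation leaves F major there.
The chord immediately before Eb is Dm, which is diatonic to both keys: vi in F major and iii in Bb major.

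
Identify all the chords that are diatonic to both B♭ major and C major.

Dm, F

Triads in B♭ major: B♭ (I), Cm (ii), Dm (iii), E♭ (IV), F (V), Gm (vi), Adim (vii°).
Triads in C major: C (I), Dm (ii), Em (iii), F (IV), G (V), Am (vi), Bdim (vii°).
Shared triads with their functions: Dm (iii in B♭ major, ii in C major); F (V in B♭ major, IV in C major).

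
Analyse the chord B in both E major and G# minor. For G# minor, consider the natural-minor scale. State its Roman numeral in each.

The scale of E major is E F# G# A B C# D#; B is degree 5, and the triad built there (B-D#-F#) is major, so it is V.
The scale of G# minor (natural minor) is G# A# B C# D# E F#; B is degree 3, and the triad built there (B-D#-F#) is major, so it is III.

V in E major; III in G# minor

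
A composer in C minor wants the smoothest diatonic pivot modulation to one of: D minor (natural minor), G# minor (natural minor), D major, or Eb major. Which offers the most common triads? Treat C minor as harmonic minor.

Eb major

Triads of C minor (harmonic minor): C minor (i), D diminished (ii°), Eb augmented (III+), F minor (iv), G major (V), Ab major (VI), B diminished (vii°).
D minor (natural minor) shares 0: none.
G# minor (natural minor) shares 0: none.
D major shares 1: G.
Eb major shares 4: Cm, Ddim, Fm, Ab.
The most common triads (4) are shared with Eb major.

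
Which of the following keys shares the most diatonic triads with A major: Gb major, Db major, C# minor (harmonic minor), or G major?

Triads of A major: A major (I), B minor (ii), C# minor (iii), D major (IV), E major (V), F# minor (vi), G# diminished (vii°).
Gb major shares 0: none.
Db major shares 0: none.
C# minor (harmonic minor) shares 3: A, C#m, F#m.
G major shares 2: Bm, D.
The most common triads (3) are shared with C# minor.

C# minor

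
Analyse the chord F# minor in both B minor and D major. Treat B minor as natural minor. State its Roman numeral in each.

The scale of B minor (natural minor) is B C# D E F# G A; F# is degree 5, and the triad built there (F#-A-C#) is minor, so it is v.
The scale of D major is D E F# G A B C#; F# is degree 3, and the triad built there (F#-A-C#) is minor, so it is iii.

v in B minor; iii in D major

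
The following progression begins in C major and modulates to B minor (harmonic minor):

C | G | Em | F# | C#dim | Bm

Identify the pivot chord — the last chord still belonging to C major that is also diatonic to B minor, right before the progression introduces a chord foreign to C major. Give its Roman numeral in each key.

Em — iii in C major, iv in B minor

Chords diatonic to C major: C, Dm, Em, F, G, Am, Bdim.
Reading the progression, the first chord not in that set is F#, so the modulation leaves C major there.
The chord immediately before F# is Em, which is diatonic to both keys: iii in C major and iv in B minor.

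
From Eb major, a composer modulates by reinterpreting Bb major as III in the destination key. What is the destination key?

G minor

The numeral III denotes a major triad on scale degree 3. With Bb on degree 3, the tonic of the new key is G.
Degree 3 carries a major triad in natural-minor keys, so the destination is G minor.
Check: the diatonic triads of G minor (natural minor) are Gm (i), Adim (ii°), Bb (III), Cm (iv), Dm (v), Eb (VI), F (VII) — Bb major is indeed III.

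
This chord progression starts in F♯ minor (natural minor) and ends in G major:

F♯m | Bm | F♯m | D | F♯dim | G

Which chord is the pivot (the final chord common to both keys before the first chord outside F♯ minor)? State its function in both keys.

D — VI in F♯ minor, V in G major

Chords diatonic to F♯ minor: F♯m, G♯dim, A, Bm, C♯m, D, E.
Reading the progression, the first chord not in that set is F♯dim, so the modulation leaves F♯ minor there.
The chord immediately before F♯dim is D, which is diatonic to both keys: VI in F♯ minor and V in G major.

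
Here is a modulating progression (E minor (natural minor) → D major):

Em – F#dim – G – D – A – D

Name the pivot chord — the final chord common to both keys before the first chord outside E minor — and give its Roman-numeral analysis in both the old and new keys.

Chords diatonic to E minor: Em, F#dim, G, Am, Bm, C, D.
Reading the progression, the first chord not in that set is A, so the modulation leaves E minor there.
The chord immediately before A is D, which is diatonic to both keys: VII in E minor and I in D major.

D — VII in E minor, I in D major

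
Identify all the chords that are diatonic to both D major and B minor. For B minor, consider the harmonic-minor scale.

Em, G, Bm, C♯dim

Triads in D major: D (I), Em (ii), F♯m (iii), G (IV), A (V), Bm (vi), C♯dim (vii°).
Triads in B minor (harmonic minor): Bm (i), C♯dim (ii°), Daug (III+), Em (iv), F♯ (V), G (VI), A♯dim (vii°).
Shared triads with their functions: Em (ii in D major, iv in B minor); G (IV in D major, VI in B minor); Bm (vi in D major, i in B minor); C♯dim (vii° in D major, ii° in B minor).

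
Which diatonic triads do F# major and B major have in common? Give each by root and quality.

Triads in F# major: F# (I), G#m (ii), A#m (iii), B (IV), C# (V), D#m (vi), E#dim (vii°).
Triads in B major: B (I), C#m (ii), D#m (iii), E (IV), F# (V), G#m (vi), A#dim (vii°).
Shared triads with their functions: F# (I in F# major, V in B major); G#m (ii in F# major, vi in B major); B (IV in F# major, I in B major); D#m (vi in F# major, iii in B major).

F#, G#m, B, D#m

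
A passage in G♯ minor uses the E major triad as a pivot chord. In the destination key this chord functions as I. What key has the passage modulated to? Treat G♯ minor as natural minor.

E major

The numeral I denotes a major triad on scale degree 1. With E on degree 1, the tonic of the new key is E.
Degree 1 carries a major triad in major keys, so the destination is E major.
Check: the diatonic triads of E major are E (I), F♯m (ii), G♯m (iii), A (IV), B (V), C♯m (vi), D♯dim (vii°) — E major is indeed I.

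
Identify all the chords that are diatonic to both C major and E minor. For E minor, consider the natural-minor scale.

C, Em, G, Am

Triads in C major: C (I), Dm (ii), Em (iii), F (IV), G (V), Am (vi), Bdim (vii°).
Triads in E minor (natural minor): Em (i), F#dim (ii°), G (III), Am (iv), Bm (v), C (VI), D (VII).
Shared triads with their functions: C (I in C major, VI in E minor); Em (iii in C major, i in E minor); G (V in C major, III in E minor); Am (vi in C major, iv in E minor).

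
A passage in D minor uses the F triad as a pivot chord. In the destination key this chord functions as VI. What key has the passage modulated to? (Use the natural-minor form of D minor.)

The numeral VI denotes a major triad on scale degree 6. With F on degree 6, the tonic of the new key is A.
Degree 6 carries a major triad in minor keys, so the destination is A minor.
Check: the diatonic triads of A minor (natural minor) are Am (i), Bdim (ii°), C (III), Dm (iv), Em (v), F (VI), G (VII) — F is indeed VI.

A minor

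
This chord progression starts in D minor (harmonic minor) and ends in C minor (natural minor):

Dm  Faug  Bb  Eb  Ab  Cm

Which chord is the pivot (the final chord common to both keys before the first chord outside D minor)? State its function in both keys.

Chords diatonic to D minor: Dm, Edim, Faug, Gm, A, Bb, C#dim.
Reading the progression, the first chord not in that set is Eb, so the modulation leaves D minor there.
The chord immediately before Eb is Bb, which is diatonic to both keys: VI in D minor and VII in C minor.

Bb — VI in D minor, VII in C minor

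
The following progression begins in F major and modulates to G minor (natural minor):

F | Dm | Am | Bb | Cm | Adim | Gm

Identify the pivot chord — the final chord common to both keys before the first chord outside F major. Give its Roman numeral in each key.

Bb — IV in F major, III in G minor

Chords diatonic to F major: F, Gm, Am, Bb, C, Dm, Edim.
Reading the progression, the first chord not in that set is Cm, so the modulation leaves F major there.
The chord immediately before Cm is Bb, which is diatonic to both keys: IV in F major and III in G minor.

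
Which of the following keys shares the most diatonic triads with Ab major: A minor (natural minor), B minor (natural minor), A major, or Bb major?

Bb major

Triads of Ab major: Ab major (I), Bb minor (ii), C minor (iii), Db major (IV), Eb major (V), F minor (vi), G diminished (vii°).
A minor (natural minor) shares 0: none.
B minor (natural minor) shares 0: none.
A major shares 0: none.
Bb major shares 2: Cm, Eb.
The most common triads (2) are shared with Bb major.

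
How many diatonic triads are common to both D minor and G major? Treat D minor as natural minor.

2

Diatonic triads of D minor (natural minor): D minor (i), E diminished (ii°), F major (III), G minor (iv), A minor (v), B♭ major (VI), C major (VII).
Diatonic triads of G major: G major (I), A minor (ii), B minor (iii), C major (IV), D major (V), E minor (vi), F♯ diminished (vii°).
Matching root and quality in both lists: A minor, C major.
That gives 2 common triads.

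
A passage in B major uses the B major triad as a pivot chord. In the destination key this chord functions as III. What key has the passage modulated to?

The numeral III denotes a major triad on scale degree 3. With B on degree 3, the tonic of the new key is G♯.
Degree 3 carries a major triad in natural-minor keys, so the destination is G♯ minor.
Check: the diatonic triads of G♯ minor (natural minor) are G♯m (i), A♯dim (ii°), B (III), C♯m (iv), D♯m (v), E (VI), F♯ (VII) — B major is indeed III.

G♯ minor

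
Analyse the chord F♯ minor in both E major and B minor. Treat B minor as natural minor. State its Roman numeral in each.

The scale of E major is E F♯ G♯ A B C♯ D♯; F♯ is degree 2, and the triad built there (F♯-A-C♯) is minor, so it is ii.
The scale of B minor (natural minor) is B C♯ D E F♯ G A; F♯ is degree 5, and the triad built there (F♯-A-C♯) is minor, so it is v.

ii in E major; v in B minor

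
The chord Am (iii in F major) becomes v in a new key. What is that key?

The numeral v denotes a minor triad on scale degree 5. With A on degree 5, the tonic of the new key is D.
Degree 5 carries a minor triad in natural-minor keys, so the destination is D minor.
Check: the diatonic triads of D minor (natural minor) are Dm (i), Edim (ii°), F (III), Gm (iv), Am (v), Bb (VI), C (VII) — Am is indeed v.

D minor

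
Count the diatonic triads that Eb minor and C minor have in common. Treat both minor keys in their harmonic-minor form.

1

Diatonic triads of Eb minor (harmonic minor): Ebm (i), Fdim (ii°), Gbaug (III+), Abm (iv), Bb (V), Cb (VI), Ddim (vii°).
Diatonic triads of C minor (harmonic minor): Cm (i), Ddim (ii°), Ebaug (III+), Fm (iv), G (V), Ab (VI), Bdim (vii°).
Matching root and quality in both lists: Ddim.
That gives 1 common triad.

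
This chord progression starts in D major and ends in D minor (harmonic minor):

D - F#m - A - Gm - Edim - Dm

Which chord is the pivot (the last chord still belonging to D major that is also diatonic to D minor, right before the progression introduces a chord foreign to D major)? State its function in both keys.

Chords diatonic to D major: D, Em, F#m, G, A, Bm, C#dim.
Reading the progression, the first chord not in that set is Gm, so the modulation leaves D major there.
The chord immediately before Gm is A, which is diatonic to both keys: V in D major and V in D minor.

A — V in D major, V in D minor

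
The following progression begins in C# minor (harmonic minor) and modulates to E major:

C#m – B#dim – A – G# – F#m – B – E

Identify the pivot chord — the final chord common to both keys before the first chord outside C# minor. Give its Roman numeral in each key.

Chords diatonic to C# minor: C#m, D#dim, Eaug, F#m, G#, A, B#dim.
Reading the progression, the first chord not in that set is B, so the modulation leaves C# minor there.
The chord immediately before B is F#m, which is diatonic to both keys: iv in C# minor and ii in E major.

F#m — iv in C# minor, ii in E major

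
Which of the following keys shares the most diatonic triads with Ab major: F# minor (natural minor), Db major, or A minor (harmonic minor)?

Triads of Ab major: Ab major (I), Bb minor (ii), C minor (iii), Db major (IV), Eb major (V), F minor (vi), G diminished (vii°).
F# minor (natural minor) shares 0: none.
Db major shares 4: Ab, Bbm, Db, Fm.
A minor (harmonic minor) shares 0: none.
The most common triads (4) are shared with Db major.

Db major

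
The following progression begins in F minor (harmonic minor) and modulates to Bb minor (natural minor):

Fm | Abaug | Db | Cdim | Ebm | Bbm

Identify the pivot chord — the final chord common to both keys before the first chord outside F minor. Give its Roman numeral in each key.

Db — VI in F minor, III in Bb minor

Chords diatonic to F minor: Fm, Gdim, Abaug, Bbm, C, Db, Edim.
Reading the progression, the first chord not in that set is Cdim, so the modulation leaves F minor there.
The chord immediately before Cdim is Db, which is diatonic to both keys: VI in F minor and III in Bb minor.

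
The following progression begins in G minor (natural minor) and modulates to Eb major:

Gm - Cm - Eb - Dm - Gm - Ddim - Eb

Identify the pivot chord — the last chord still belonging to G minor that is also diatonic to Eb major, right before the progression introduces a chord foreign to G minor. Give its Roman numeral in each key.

Chords diatonic to G minor: Gm, Adim, Bb, Cm, Dm, Eb, F.
Reading the progression, the first chord not in that set is Ddim, so the modulation leaves G minor there.
The chord immediately before Ddim is Gm, which is diatonic to both keys: i in G minor and iii in Eb major.

Gm — i in G minor, iii in Eb major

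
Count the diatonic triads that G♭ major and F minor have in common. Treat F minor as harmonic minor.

Diatonic triads of G♭ major: G♭ major (I), A♭ minor (ii), B♭ minor (iii), C♭ major (IV), D♭ major (V), E♭ minor (vi), F diminished (vii°).
Diatonic triads of F minor (harmonic minor): F minor (i), G diminished (ii°), A♭ augmented (III+), B♭ minor (iv), C major (V), D♭ major (VI), E diminished (vii°).
Matching root and quality in both lists: B♭ minor, D♭ major.
That gives 2 common triads.

2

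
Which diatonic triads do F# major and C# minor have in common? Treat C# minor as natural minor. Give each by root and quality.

Triads in F# major: F# (I), G#m (ii), A#m (iii), B (IV), C# (V), D#m (vi), E#dim (vii°).
Triads in C# minor (natural minor): C#m (i), D#dim (ii°), E (III), F#m (iv), G#m (v), A (VI), B (VII).
Shared triads with their functions: G#m (ii in F# major, v in C# minor); B (IV in F# major, VII in C# minor).

G#m, B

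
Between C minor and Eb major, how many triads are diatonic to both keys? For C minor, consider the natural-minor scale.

Diatonic triads of C minor (natural minor): C minor (i), D diminished (ii°), Eb major (III), F minor (iv), G minor (v), Ab major (VI), Bb major (VII).
Diatonic triads of Eb major: Eb major (I), F minor (ii), G minor (iii), Ab major (IV), Bb major (V), C minor (vi), D diminished (vii°).
Matching root and quality in both lists: C minor, D diminished, Eb major, F minor, G minor, Ab major, Bb major.
That gives 7 common triads.

7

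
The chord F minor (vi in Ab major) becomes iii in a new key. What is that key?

Db major

The numeral iii denotes a minor triad on scale degree 3. With F on degree 3, the tonic of the new key is Db.
Degree 3 carries a minor triad in major keys, so the destination is Db major.
Check: the diatonic triads of Db major are Db (I), Ebm (ii), Fm (iii), Gb (IV), Ab (V), Bbm (vi), Cdim (vii°) — F minor is indeed iii.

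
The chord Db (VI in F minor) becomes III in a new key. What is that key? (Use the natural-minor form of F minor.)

The numeral III denotes a major triad on scale degree 3. With Db on degree 3, the tonic of the new key is Bb.
Degree 3 carries a major triad in natural-minor keys, so the destination is Bb minor.
Check: the diatonic triads of Bb minor (natural minor) are Bbm (i), Cdim (ii°), Db (III), Ebm (iv), Fm (v), Gb (VI), Ab (VII) — Db is indeed III.

Bb minor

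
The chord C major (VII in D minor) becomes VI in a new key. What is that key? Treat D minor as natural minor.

E minor

The numeral VI denotes a major triad on scale degree 6. With C on degree 6, the tonic of the new key is E.
Degree 6 carries a major triad in minor keys, so the destination is E minor.
Check: the diatonic triads of E minor (natural minor) are Em (i), F♯dim (ii°), G (III), Am (iv), Bm (v), C (VI), D (VII) — C major is indeed VI.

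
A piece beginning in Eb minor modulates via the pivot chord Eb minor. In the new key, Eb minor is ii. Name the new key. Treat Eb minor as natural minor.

Db major

The numeral ii denotes a minor triad on scale degree 2. With Eb on degree 2, the tonic of the new key is Db.
Degree 2 carries a minor triad in major keys, so the destination is Db major.
Check: the diatonic triads of Db major are Db (I), Ebm (ii), Fm (iii), Gb (IV), Ab (V), Bbm (vi), Cdim (vii°) — Eb minor is indeed ii.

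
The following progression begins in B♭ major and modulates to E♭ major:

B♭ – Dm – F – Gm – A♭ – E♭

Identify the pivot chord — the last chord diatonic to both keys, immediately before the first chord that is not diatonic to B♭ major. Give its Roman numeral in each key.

Chords diatonic to B♭ major: B♭, Cm, Dm, E♭, F, Gm, Adim.
Reading the progression, the first chord not in that set is A♭, so the modulation leaves B♭ major there.
The chord immediately before A♭ is Gm, which is diatonic to both keys: vi in B♭ major and iii in E♭ major.

Gm — vi in B♭ major, iii in E♭ major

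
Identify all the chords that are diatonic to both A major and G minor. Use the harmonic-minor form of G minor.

D

Triads in A major: A major (I), B minor (ii), C# minor (iii), D major (IV), E major (V), F# minor (vi), G# diminished (vii°).
Triads in G minor (harmonic minor): G minor (i), A diminished (ii°), Bb augmented (III+), C minor (iv), D major (V), Eb major (VI), F# diminished (vii°).
Shared triads with their functions: D major (IV in A major, V in G minor).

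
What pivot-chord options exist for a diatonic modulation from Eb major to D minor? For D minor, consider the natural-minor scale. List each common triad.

Gm, Bb

Triads in Eb major: Eb major (I), F minor (ii), G minor (iii), Ab major (IV), Bb major (V), C minor (vi), D diminished (vii°).
Triads in D minor (natural minor): D minor (i), E diminished (ii°), F major (III), G minor (iv), A minor (v), Bb major (VI), C major (VII).
Shared triads with their functions: G minor (iii in Eb major, iv in D minor); Bb major (V in Eb major, VI in D minor).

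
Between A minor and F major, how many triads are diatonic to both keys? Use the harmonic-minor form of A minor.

Diatonic triads of A minor (harmonic minor): Am (i), Bdim (ii°), Caug (III+), Dm (iv), E (V), F (VI), G#dim (vii°).
Diatonic triads of F major: F (I), Gm (ii), Am (iii), Bb (IV), C (V), Dm (vi), Edim (vii°).
Matching root and quality in both lists: Am, Dm, F.
That gives 3 common triads.

3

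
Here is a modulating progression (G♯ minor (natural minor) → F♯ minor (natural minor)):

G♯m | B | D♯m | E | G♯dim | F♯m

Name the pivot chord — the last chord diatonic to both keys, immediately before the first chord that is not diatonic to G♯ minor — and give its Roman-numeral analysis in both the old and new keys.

E — VI in G♯ minor, VII in F♯ minor

Chords diatonic to G♯ minor: G♯m, A♯dim, B, C♯m, D♯m, E, F♯.
Reading the progression, the first chord not in that set is G♯dim, so the modulation leaves G♯ minor there.
The chord immediately before G♯dim is E, which is diatonic to both keys: VI in G♯ minor and VII in F♯ minor.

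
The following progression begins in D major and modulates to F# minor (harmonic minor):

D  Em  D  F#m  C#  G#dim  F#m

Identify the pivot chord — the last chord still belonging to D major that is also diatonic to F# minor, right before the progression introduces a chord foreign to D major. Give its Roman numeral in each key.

Chords diatonic to D major: D, Em, F#m, G, A, Bm, C#dim.
Reading the progression, the first chord not in that set is C#, so the modulation leaves D major there.
The chord immediately before C# is F#m, which is diatonic to both keys: iii in D major and i in F# minor.

F#m — iii in D major, i in F# minor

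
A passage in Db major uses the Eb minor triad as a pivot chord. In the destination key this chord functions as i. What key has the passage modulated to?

Eb minor

The numeral i denotes a minor triad on scale degree 1. With Eb on degree 1, the tonic of the new key is Eb.
Degree 1 carries a minor triad in minor keys, so the destination is Eb minor.
Check: the diatonic triads of Eb minor (natural minor) are Ebm (i), Fdim (ii°), Gb (III), Abm (iv), Bbm (v), Cb (VI), Db (VII) — Eb minor is indeed i.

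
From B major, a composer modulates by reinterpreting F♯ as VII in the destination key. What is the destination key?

The numeral VII denotes a major triad on scale degree 7. With F♯ on degree 7, the tonic of the new key is G♯.
Degree 7 carries a major triad in natural-minor keys, so the destination is G♯ minor.
Check: the diatonic triads of G♯ minor (natural minor) are G♯m (i), A♯dim (ii°), B (III), C♯m (iv), D♯m (v), E (VI), F♯ (VII) — F♯ is indeed VII.

G♯ minor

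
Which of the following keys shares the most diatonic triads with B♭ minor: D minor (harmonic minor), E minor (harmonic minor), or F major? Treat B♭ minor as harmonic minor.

Triads of B♭ minor (harmonic minor): B♭m (i), Cdim (ii°), D♭aug (III+), E♭m (iv), F (V), G♭ (VI), Adim (vii°).
D minor (harmonic minor) shares 0: none.
E minor (harmonic minor) shares 0: none.
F major shares 1: F.
The most common triads (1) are shared with F major.

F major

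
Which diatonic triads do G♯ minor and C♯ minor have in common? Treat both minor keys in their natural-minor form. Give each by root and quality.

Triads in G♯ minor (natural minor): G♯ minor (i), A♯ diminished (ii°), B major (III), C♯ minor (iv), D♯ minor (v), E major (VI), F♯ major (VII).
Triads in C♯ minor (natural minor): C♯ minor (i), D♯ diminished (ii°), E major (III), F♯ minor (iv), G♯ minor (v), A major (VI), B major (VII).
Shared triads with their functions: G♯ minor (i in G♯ minor, v in C♯ minor); B major (III in G♯ minor, VII in C♯ minor); C♯ minor (iv in G♯ minor, i in C♯ minor); E major (VI in G♯ minor, III in C♯ minor).

G♯m, B, C♯m, E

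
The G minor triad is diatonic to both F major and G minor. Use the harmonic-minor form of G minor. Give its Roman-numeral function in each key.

ii in F major; i in G minor

The scale of F major is F G A Bb C D E; G is degree 2, and the triad built there (G-Bb-D) is minor, so it is ii.
The scale of G minor (harmonic minor) is G A Bb C D Eb F#; G is degree 1, and the triad built there (G-Bb-D) is minor, so it is i.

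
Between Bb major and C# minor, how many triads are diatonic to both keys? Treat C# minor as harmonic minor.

0

Diatonic triads of Bb major: Bb major (I), C minor (ii), D minor (iii), Eb major (IV), F major (V), G minor (vi), A diminished (vii°).
Diatonic triads of C# minor (harmonic minor): C# minor (i), D# diminished (ii°), E augmented (III+), F# minor (iv), G# major (V), A major (VI), B# diminished (vii°).
No triad has the same root and quality in both keys.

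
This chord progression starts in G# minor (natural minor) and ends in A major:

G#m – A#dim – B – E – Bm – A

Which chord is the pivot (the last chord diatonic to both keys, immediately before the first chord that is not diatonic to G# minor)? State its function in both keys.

E — VI in G# minor, V in A major

Chords diatonic to G# minor: G#m, A#dim, B, C#m, D#m, E, F#.
Reading the progression, the first chord not in that set is Bm, so the modulation leaves G# minor there.
The chord immediately before Bm is E, which is diatonic to both keys: VI in G# minor and V in A major.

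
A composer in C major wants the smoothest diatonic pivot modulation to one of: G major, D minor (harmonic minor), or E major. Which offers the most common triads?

Triads of C major: C (I), Dm (ii), Em (iii), F (IV), G (V), Am (vi), Bdim (vii°).
G major shares 4: C, Em, G, Am.
D minor (harmonic minor) shares 1: Dm.
E major shares 0: none.
The most common triads (4) are shared with G major.

G major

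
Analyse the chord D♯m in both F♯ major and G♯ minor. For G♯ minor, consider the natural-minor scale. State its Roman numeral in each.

The scale of F♯ major is F♯ G♯ A♯ B C♯ D♯ E♯; D♯ is degree 6, and the triad built there (D♯-F♯-A♯) is minor, so it is vi.
The scale of G♯ minor (natural minor) is G♯ A♯ B C♯ D♯ E F♯; D♯ is degree 5, and the triad built there (D♯-F♯-A♯) is minor, so it is v.

vi in F♯ major; v in G♯ minor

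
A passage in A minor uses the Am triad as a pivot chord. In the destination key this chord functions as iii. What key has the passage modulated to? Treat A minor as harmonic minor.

F major

The numeral iii denotes a minor triad on scale degree 3. With A on degree 3, the tonic of the new key is F.
Degree 3 carries a minor triad in major keys, so the destination is F major.
Check: the diatonic triads of F major are F (I), Gm (ii), Am (iii), Bb (IV), C (V), Dm (vi), Edim (vii°) — Am is indeed iii.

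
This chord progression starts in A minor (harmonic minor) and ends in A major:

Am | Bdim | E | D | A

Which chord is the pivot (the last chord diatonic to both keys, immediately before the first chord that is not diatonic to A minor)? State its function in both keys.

E — V in A minor, V in A major

Chords diatonic to A minor: Am, Bdim, Caug, Dm, E, F, G#dim.
Reading the progression, the first chord not in that set is D, so the modulation leaves A minor there.
The chord immediately before D is E, which is diatonic to both keys: V in A minor and V in A major.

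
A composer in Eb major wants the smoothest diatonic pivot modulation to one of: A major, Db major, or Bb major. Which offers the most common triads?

Bb major

Triads of Eb major: Eb (I), Fm (ii), Gm (iii), Ab (IV), Bb (V), Cm (vi), Ddim (vii°).
A major shares 0: none.
Db major shares 2: Fm, Ab.
Bb major shares 4: Eb, Gm, Bb, Cm.
The most common triads (4) are shared with Bb major.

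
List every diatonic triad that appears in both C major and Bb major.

Dm, F

Triads in C major: C (I), Dm (ii), Em (iii), F (IV), G (V), Am (vi), Bdim (vii°).
Triads in Bb major: Bb (I), Cm (ii), Dm (iii), Eb (IV), F (V), Gm (vi), Adim (vii°).
Shared triads with their functions: Dm (ii in C major, iii in Bb major); F (IV in C major, V in Bb major).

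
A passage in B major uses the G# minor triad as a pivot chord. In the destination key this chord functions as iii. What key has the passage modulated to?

The numeral iii denotes a minor triad on scale degree 3. With G# on degree 3, the tonic of the new key is E.
Degree 3 carries a minor triad in major keys, so the destination is E major.
Check: the diatonic triads of E major are E (I), F#m (ii), G#m (iii), A (IV), B (V), C#m (vi), D#dim (vii°) — G# minor is indeed iii.

E major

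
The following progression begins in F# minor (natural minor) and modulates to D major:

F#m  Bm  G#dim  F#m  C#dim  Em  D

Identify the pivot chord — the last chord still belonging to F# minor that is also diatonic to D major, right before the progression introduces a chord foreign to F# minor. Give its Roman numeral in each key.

F#m — i in F# minor, iii in D major

Chords diatonic to F# minor: F#m, G#dim, A, Bm, C#m, D, E.
Reading the progression, the first chord not in that set is C#dim, so the modulation leaves F# minor there.
The chord immediately before C#dim is F#m, which is diatonic to both keys: i in F# minor and iii in D major.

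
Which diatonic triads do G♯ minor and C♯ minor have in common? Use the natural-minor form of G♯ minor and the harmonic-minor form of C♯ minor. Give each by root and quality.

Triads in G♯ minor (natural minor): G♯m (i), A♯dim (ii°), B (III), C♯m (iv), D♯m (v), E (VI), F♯ (VII).
Triads in C♯ minor (harmonic minor): C♯m (i), D♯dim (ii°), Eaug (III+), F♯m (iv), G♯ (V), A (VI), B♯dim (vii°).
Shared triads with their functions: C♯m (iv in G♯ minor, i in C♯ minor).

C♯m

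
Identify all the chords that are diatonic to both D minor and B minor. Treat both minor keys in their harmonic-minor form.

Triads in D minor (harmonic minor): Dm (i), Edim (ii°), Faug (III+), Gm (iv), A (V), Bb (VI), C#dim (vii°).
Triads in B minor (harmonic minor): Bm (i), C#dim (ii°), Daug (III+), Em (iv), F# (V), G (VI), A#dim (vii°).
Shared triads with their functions: C#dim (vii° in D minor, ii° in B minor).

C#dim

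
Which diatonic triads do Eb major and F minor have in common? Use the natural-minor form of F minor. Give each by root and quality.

Triads in Eb major: Eb (I), Fm (ii), Gm (iii), Ab (IV), Bb (V), Cm (vi), Ddim (vii°).
Triads in F minor (natural minor): Fm (i), Gdim (ii°), Ab (III), Bbm (iv), Cm (v), Db (VI), Eb (VII).
Shared triads with their functions: Eb (I in Eb major, VII in F minor); Fm (ii in Eb major, i in F minor); Ab (IV in Eb major, III in F minor); Cm (vi in Eb major, v in F minor).

Eb, Fm, Ab, Cm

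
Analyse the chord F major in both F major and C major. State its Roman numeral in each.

The scale of F major is F G A Bb C D E; F is degree 1, and the triad built there (F-A-C) is major, so it is I.
The scale of C major is C D E F G A B; F is degree 4, and the triad built there (F-A-C) is major, so it is IV.

I in F major; IV in C major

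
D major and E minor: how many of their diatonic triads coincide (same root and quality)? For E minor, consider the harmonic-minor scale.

1

Diatonic triads of D major: D major (I), E minor (ii), F# minor (iii), G major (IV), A major (V), B minor (vi), C# diminished (vii°).
Diatonic triads of E minor (harmonic minor): E minor (i), F# diminished (ii°), G augmented (III+), A minor (iv), B major (V), C major (VI), D# diminished (vii°).
Matching root and quality in both lists: E minor.
That gives 1 common triad.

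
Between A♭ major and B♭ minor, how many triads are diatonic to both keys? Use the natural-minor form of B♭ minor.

4

Diatonic triads of A♭ major: A♭ (I), B♭m (ii), Cm (iii), D♭ (IV), E♭ (V), Fm (vi), Gdim (vii°).
Diatonic triads of B♭ minor (natural minor): B♭m (i), Cdim (ii°), D♭ (III), E♭m (iv), Fm (v), G♭ (VI), A♭ (VII).
Matching root and quality in both lists: A♭, B♭m, D♭, Fm.
That gives 4 common triads.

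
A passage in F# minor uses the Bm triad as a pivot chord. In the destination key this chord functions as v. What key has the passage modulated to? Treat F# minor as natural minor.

The numeral v denotes a minor triad on scale degree 5. With B on degree 5, the tonic of the new key is E.
Degree 5 carries a minor triad in natural-minor keys, so the destination is E minor.
Check: the diatonic triads of E minor (natural minor) are Em (i), F#dim (ii°), G (III), Am (iv), Bm (v), C (VI), D (VII) — Bm is indeed v.

E minor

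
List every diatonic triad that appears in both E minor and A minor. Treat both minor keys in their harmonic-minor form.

Triads in E minor (harmonic minor): Em (i), F#dim (ii°), Gaug (III+), Am (iv), B (V), C (VI), D#dim (vii°).
Triads in A minor (harmonic minor): Am (i), Bdim (ii°), Caug (III+), Dm (iv), E (V), F (VI), G#dim (vii°).
Shared triads with their functions: Am (iv in E minor, i in A minor).

Am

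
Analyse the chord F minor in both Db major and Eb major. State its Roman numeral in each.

iii in Db major; ii in Eb major

The scale of Db major is Db Eb F Gb Ab Bb C; F is degree 3, and the triad built there (F-Ab-C) is minor, so it is iii.
The scale of Eb major is Eb F G Ab Bb C D; F is degree 2, and the triad built there (F-Ab-C) is minor, so it is ii.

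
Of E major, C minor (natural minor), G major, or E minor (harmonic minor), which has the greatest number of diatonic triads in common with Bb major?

Triads of Bb major: Bb major (I), C minor (ii), D minor (iii), Eb major (IV), F major (V), G minor (vi), A diminished (vii°).
E major shares 0: none.
C minor (natural minor) shares 4: Bb, Cm, Eb, Gm.
G major shares 0: none.
E minor (harmonic minor) shares 0: none.
The most common triads (4) are shared with C minor.

C minor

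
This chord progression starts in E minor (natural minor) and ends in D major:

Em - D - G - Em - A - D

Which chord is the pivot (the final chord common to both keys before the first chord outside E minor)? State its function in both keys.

Chords diatonic to E minor: Em, F♯dim, G, Am, Bm, C, D.
Reading the progression, the first chord not in that set is A, so the modulation leaves E minor there.
The chord immediately before A is Em, which is diatonic to both keys: i in E minor and ii in D major.

Em — i in E minor, ii in D major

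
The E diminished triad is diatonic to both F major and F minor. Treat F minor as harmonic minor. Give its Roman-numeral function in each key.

vii° in F major; vii° in F minor

The scale of F major is F G A Bb C D E; E is degree 7, and the triad built there (E-G-Bb) is diminished, so it is vii°.
The scale of F minor (harmonic minor) is F G Ab Bb C Db E; E is degree 7, and the triad built there (E-G-Bb) is diminished, so it is vii°.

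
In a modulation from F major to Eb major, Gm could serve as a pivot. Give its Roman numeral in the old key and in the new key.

The scale of F major is F G A Bb C D E; G is degree 2, and the triad built there (G-Bb-D) is minor, so it is ii.
The scale of Eb major is Eb F G Ab Bb C D; G is degree 3, and the triad built there (G-Bb-D) is minor, so it is iii.

ii in F major; iii in Eb major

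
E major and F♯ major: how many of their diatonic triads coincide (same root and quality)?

2

Diatonic triads of E major: E (I), F♯m (ii), G♯m (iii), A (IV), B (V), C♯m (vi), D♯dim (vii°).
Diatonic triads of F♯ major: F♯ (I), G♯m (ii), A♯m (iii), B (IV), C♯ (V), D♯m (vi), E♯dim (vii°).
Matching root and quality in both lists: G♯m, B.
That gives 2 common triads.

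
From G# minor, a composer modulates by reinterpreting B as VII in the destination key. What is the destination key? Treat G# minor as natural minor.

C# minor

The numeral VII denotes a major triad on scale degree 7. With B on degree 7, the tonic of the new key is C#.
Degree 7 carries a major triad in natural-minor keys, so the destination is C# minor.
Check: the diatonic triads of C# minor (natural minor) are C#m (i), D#dim (ii°), E (III), F#m (iv), G#m (v), A (VI), B (VII) — B is indeed VII.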